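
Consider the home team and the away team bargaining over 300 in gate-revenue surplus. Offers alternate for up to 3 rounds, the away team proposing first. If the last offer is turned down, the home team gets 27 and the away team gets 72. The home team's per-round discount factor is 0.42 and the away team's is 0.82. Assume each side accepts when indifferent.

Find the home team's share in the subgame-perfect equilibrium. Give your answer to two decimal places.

Round 3 (the away team proposes): the home team gets 27 if talks fail, so the away team offers 27 and keeps 273.
Round 2 (the home team proposes): the away team can get 273 next round, worth 0.82 × 273 = 223.86 now. The home team offers 223.86 and keeps 300 − 223.86 = 76.14.
Round 1 (the away team proposes): the home team can get 76.14 next round, worth 0.42 × 76.14 = 31.9788 now, so the away team offers 31.9788, keeping 268.0212.

31.98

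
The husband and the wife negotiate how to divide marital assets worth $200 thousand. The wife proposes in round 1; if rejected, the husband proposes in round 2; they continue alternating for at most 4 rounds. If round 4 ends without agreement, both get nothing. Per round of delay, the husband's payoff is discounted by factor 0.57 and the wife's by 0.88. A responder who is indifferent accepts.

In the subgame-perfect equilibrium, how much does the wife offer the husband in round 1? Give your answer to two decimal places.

Round 4 (the husband proposes): rejection yields 0 for the wife; the husband offers 0 and keeps 200.
Round 3 (the wife proposes): the husband can get 200 next round, worth 0.57 × 200 = 114 now. The wife offers 114 and keeps 200 − 114 = 86.
Round 2 (the husband proposes): the wife can get 86 next round, worth 0.88 × 86 = 75.68 now, so the husband offers 75.68, keeping 124.32.
Round 1 (the wife proposes): the husband can get 124.32 next round, worth 0.57 × 124.32 = 70.8624 now; the wife offers that and keeps 129.1376.

70.86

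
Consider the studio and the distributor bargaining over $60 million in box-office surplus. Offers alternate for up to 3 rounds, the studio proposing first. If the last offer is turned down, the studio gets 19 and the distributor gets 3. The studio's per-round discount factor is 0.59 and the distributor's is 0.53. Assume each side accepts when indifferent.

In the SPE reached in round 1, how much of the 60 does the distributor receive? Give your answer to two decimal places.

Round 3 (the studio proposes): the distributor gets 3 if talks fail, so the studio offers 3 and keeps 57.
Round 2 (the distributor proposes): the studio can get 57 next round, worth 0.59 × 57 = 33.63 now; the distributor offers that and keeps 26.37.
Round 1 (the studio proposes): the distributor can get 26.37 next round, worth 0.53 × 26.37 = 13.9761 now, so the studio offers 13.9761, keeping 46.0239.

13.98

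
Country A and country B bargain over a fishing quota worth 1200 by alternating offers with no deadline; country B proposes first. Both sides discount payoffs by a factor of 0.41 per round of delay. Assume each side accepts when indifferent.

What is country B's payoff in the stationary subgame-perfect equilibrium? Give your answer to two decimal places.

851.06

When country B proposes, country A accepts any offer worth at least 0.41 times what country A would get by proposing next round; and vice versa.
This gives x = 1200 − 0.41y and y = 1200 − 0.41x, where x and y are each side's share when it proposes.
Hence (1 − 0.41·0.41)x = 1200(1 − 0.41), i.e. 0.8319·x = 708.
x ≈ 851.0638; country A's share is 1200 − x ≈ 348.9362.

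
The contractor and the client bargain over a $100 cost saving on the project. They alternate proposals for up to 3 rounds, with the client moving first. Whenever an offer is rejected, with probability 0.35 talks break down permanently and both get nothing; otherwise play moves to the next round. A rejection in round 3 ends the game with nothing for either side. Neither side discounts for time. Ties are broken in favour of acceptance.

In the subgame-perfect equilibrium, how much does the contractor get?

22.75

Round 3 (the client proposes): the contractor will accept anything ≥ 0, so the client offers 0 and keeps 100.
Round 2 (the contractor proposes): rejecting gives the client an expected 0.65 × 100 = 65; the contractor offers that and keeps 35.
Round 1 (the client proposes): rejecting gives the contractor an expected 0.65 × 35 = 22.75. The client offers 22.75 and keeps 100 − 22.75 = 77.25.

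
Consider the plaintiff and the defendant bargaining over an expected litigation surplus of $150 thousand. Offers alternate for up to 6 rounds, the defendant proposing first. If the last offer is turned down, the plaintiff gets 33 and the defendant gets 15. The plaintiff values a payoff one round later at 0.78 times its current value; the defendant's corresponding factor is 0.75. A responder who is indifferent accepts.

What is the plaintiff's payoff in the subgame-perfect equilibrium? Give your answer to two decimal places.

82.40

By backward induction:
Round 6 (the plaintiff proposes): the defendant gets 15 if talks fail, so the plaintiff offers 15 and keeps 135.
Round 5 (the defendant proposes): the plaintiff can get 135 next round, worth 0.78 × 135 = 105.3 now. The defendant offers 105.3 and keeps 150 − 105.3 = 44.7.
Round 4 (the plaintiff proposes): the defendant can get 44.7 next round, worth 0.75 × 44.7 = 33.525 now; the plaintiff offers that and keeps 116.475.
Round 3 (the defendant proposes): the plaintiff can get 116.475 next round, worth 0.78 × 116.475 = 90.8505 now. The defendant offers 90.8505 and keeps 150 − 90.8505 = 59.1495.
Round 2 (the plaintiff proposes): the defendant can get 59.1495 next round, worth 0.75 × 59.1495 = 44.362125 now. The plaintiff offers 44.362125 and keeps 150 − 44.362125 = 105.637875.
Round 1 (the defendant proposes): the plaintiff can get 105.637875 next round, worth 0.78 × 105.637875 = 82.3975425 now. The defendant offers 82.3975425 and keeps 150 − 82.3975425 = 67.6024575.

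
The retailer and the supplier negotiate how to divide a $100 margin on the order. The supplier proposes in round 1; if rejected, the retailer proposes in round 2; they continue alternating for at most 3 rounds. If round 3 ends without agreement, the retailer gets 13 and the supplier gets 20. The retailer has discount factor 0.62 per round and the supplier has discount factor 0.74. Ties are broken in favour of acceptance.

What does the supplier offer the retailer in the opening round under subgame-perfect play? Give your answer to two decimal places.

22.08

Round 3 (the supplier proposes): the retailer gets 13 if talks fail, so the supplier offers 13 and keeps 87.
Round 2 (the retailer proposes): the supplier can get 87 next round, worth 0.74 × 87 = 64.38 now, so the retailer offers 64.38, keeping 35.62.
Round 1 (the supplier proposes): the retailer can get 35.62 next round, worth 0.62 × 35.62 = 22.0844 now. The supplier offers 22.0844 and keeps 100 − 22.0844 = 77.9156.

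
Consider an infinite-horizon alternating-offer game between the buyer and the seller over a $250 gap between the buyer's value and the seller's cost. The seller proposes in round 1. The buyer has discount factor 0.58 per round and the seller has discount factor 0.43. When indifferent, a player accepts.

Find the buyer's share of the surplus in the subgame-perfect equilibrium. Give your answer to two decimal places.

110.11

In a stationary SPE each proposer offers the other exactly their discounted continuation value.
If the seller keeps x when proposing and the buyer keeps y when proposing, then x = 250 − 0.58y and y = 250 − 0.43x.
Solving: x = 250(1 − 0.58) / (1 − 0.43·0.58) = 105 / 0.7506 ≈ 139.8881.
The buyer gets 250 − 139.8881 ≈ 110.1119.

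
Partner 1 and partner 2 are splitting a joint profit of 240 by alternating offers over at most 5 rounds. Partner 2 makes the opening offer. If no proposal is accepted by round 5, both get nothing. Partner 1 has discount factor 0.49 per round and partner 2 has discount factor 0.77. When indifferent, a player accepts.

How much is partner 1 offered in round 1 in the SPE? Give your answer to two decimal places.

Round 5 (partner 2 proposes): rejection yields 0 for partner 1; partner 2 offers 0 and keeps 240.
Round 4 (partner 1 proposes): partner 2 can get 240 next round, worth 0.77 × 240 = 184.8 now. Partner 1 offers 184.8 and keeps 240 − 184.8 = 55.2.
Round 3 (partner 2 proposes): partner 1 can get 55.2 next round, worth 0.49 × 55.2 = 27.048 now. Partner 2 offers 27.048 and keeps 240 − 27.048 = 212.952.
Round 2 (partner 1 proposes): partner 2 can get 212.952 next round, worth 0.77 × 212.952 = 163.97304 now, so partner 1 offers 163.97304, keeping 76.02696.
Round 1 (partner 2 proposes): partner 1 can get 76.02696 next round, worth 0.49 × 76.02696 = 37.2532104 now. Partner 2 offers 37.2532104 and keeps 240 − 37.2532104 = 202.7467896.

37.25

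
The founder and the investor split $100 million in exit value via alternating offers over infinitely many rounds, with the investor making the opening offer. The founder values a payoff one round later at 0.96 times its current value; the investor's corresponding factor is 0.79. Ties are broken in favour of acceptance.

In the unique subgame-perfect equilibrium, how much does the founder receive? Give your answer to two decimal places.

In a stationary SPE each proposer offers the other exactly their discounted continuation value.
If the investor keeps x when proposing and the founder keeps y when proposing, then x = 100 − 0.96y and y = 100 − 0.79x.
Solving: x = 100(1 − 0.96) / (1 − 0.79·0.96) = 4 / 0.2416 ≈ 16.5563.
The founder gets 100 − 16.5563 ≈ 83.4437.

83.44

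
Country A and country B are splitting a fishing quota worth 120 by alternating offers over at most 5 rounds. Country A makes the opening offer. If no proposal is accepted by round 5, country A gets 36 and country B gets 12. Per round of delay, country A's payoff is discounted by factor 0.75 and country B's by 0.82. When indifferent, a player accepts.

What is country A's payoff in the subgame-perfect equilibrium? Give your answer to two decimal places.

Round 5 (country A proposes): country B gets 12 if talks fail, so country A offers 12 and keeps 108.
Round 4 (country B proposes): country A can get 108 next round, worth 0.75 × 108 = 81 now. Country B offers 81 and keeps 120 − 81 = 39.
Round 3 (country A proposes): country B can get 39 next round, worth 0.82 × 39 = 31.98 now, so country A offers 31.98, keeping 88.02.
Round 2 (country B proposes): country A can get 88.02 next round, worth 0.75 × 88.02 = 66.015 now. Country B offers 66.015 and keeps 120 − 66.015 = 53.985.
Round 1 (country A proposes): country B can get 53.985 next round, worth 0.82 × 53.985 = 44.2677 now; country A offers that and keeps 75.7323.

75.73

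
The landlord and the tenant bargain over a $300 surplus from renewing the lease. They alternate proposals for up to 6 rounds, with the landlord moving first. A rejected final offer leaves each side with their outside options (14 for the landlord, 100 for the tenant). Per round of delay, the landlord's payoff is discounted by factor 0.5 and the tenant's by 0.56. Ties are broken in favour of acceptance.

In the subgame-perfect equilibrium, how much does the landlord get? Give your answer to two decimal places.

Round 6 (the tenant proposes): the landlord gets 14 if talks fail, so the tenant offers 14 and keeps 286.
Round 5 (the landlord proposes): the tenant can get 286 next round, worth 0.56 × 286 = 160.16 now, so the landlord offers 160.16, keeping 139.84.
Round 4 (the tenant proposes): the landlord can get 139.84 next round, worth 0.5 × 139.84 = 69.92 now. The tenant offers 69.92 and keeps 300 − 69.92 = 230.08.
Round 3 (the landlord proposes): the tenant can get 230.08 next round, worth 0.56 × 230.08 = 128.8448 now, so the landlord offers 128.8448, keeping 171.1552.
Round 2 (the tenant proposes): the landlord can get 171.1552 next round, worth 0.5 × 171.1552 = 85.5776 now. The tenant offers 85.5776 and keeps 300 − 85.5776 = 214.4224.
Round 1 (the landlord proposes): the tenant can get 214.4224 next round, worth 0.56 × 214.4224 = 120.076544 now. The landlord offers 120.076544 and keeps 300 − 120.076544 = 179.923456.

179.92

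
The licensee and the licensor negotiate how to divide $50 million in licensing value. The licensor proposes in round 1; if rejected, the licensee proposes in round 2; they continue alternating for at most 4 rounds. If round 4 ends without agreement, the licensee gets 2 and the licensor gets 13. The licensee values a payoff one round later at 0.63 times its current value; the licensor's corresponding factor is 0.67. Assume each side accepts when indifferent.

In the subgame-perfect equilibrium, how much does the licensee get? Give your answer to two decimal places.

Round 4 (the licensee proposes): the licensor gets 13 if talks fail, so the licensee offers 13 and keeps 37.
Round 3 (the licensor proposes): the licensee can get 37 next round, worth 0.63 × 37 = 23.31 now. The licensor offers 23.31 and keeps 50 − 23.31 = 26.69.
Round 2 (the licensee proposes): the licensor can get 26.69 next round, worth 0.67 × 26.69 = 17.8823 now. The licensee offers 17.8823 and keeps 50 − 17.8823 = 32.1177.
Round 1 (the licensor proposes): the licensee can get 32.1177 next round, worth 0.63 × 32.1177 = 20.234151 now, so the licensor offers 20.234151, keeping 29.765849.

20.23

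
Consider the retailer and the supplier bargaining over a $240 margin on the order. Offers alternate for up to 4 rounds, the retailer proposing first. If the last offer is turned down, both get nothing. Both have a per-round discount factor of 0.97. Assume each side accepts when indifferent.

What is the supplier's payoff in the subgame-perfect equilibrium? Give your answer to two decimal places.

226.03

Round 4 (the supplier proposes): the retailer will accept anything ≥ 0, so the supplier offers 0 and keeps 240.
Round 3 (the retailer proposes): the supplier can get 240 next round, worth 0.97 × 240 = 232.8 now. The retailer offers 232.8 and keeps 240 − 232.8 = 7.2.
Round 2 (the supplier proposes): the retailer can get 7.2 next round, worth 0.97 × 7.2 = 6.984 now; the supplier offers that and keeps 233.016.
Round 1 (the retailer proposes): the supplier can get 233.016 next round, worth 0.97 × 233.016 = 226.02552 now, so the retailer offers 226.02552, keeping 13.97448.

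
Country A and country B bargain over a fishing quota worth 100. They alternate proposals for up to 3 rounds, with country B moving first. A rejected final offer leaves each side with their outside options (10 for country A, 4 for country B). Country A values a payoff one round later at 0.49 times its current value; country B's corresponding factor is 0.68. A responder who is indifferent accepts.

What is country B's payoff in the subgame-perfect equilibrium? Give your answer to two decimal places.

80.99

By backward induction:
Round 3 (country B proposes): country A gets 10 if talks fail, so country B offers 10 and keeps 90.
Round 2 (country A proposes): country B can get 90 next round, worth 0.68 × 90 = 61.2 now; country A offers that and keeps 38.8.
Round 1 (country B proposes): country A can get 38.8 next round, worth 0.49 × 38.8 = 19.012 now; country B offers that and keeps 80.988.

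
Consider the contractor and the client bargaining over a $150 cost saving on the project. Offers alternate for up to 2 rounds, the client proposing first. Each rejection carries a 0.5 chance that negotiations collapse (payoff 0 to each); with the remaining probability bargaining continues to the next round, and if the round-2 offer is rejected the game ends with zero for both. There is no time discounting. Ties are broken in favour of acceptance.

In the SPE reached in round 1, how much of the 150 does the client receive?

By backward induction:
Round 2 (the contractor proposes): the client will accept anything ≥ 0, so the contractor offers 0 and keeps 150.
Round 1 (the client proposes): rejecting gives the contractor an expected 0.5 × 150 = 75. The client offers 75 and keeps 150 − 75 = 75.

75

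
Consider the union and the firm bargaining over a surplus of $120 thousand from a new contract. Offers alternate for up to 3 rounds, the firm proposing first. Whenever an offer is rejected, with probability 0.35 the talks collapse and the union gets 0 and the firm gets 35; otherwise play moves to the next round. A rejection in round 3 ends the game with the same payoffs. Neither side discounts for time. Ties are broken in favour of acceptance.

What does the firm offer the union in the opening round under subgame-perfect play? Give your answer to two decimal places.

Round 3 (the firm proposes): rejection yields 0 for the union; the firm offers 0 and keeps 120.
Round 2 (the union proposes): rejecting gives the firm an expected 0.65 × 120 + 0.35 × 35 = 90.25. The union offers 90.25 and keeps 120 − 90.25 = 29.75.
Round 1 (the firm proposes): rejecting gives the union an expected 0.65 × 29.75 = 19.3375; the firm offers that and keeps 100.6625.

19.34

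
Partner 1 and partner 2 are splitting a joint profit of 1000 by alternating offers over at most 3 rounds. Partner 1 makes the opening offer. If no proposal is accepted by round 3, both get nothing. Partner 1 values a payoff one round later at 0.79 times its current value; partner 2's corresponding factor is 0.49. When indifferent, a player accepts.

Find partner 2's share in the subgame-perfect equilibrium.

Round 3 (partner 1 proposes): partner 2 will accept anything ≥ 0, so partner 1 offers 0 and keeps 1000.
Round 2 (partner 2 proposes): partner 1 can get 1000 next round, worth 0.79 × 1000 = 790 now. Partner 2 offers 790 and keeps 1000 − 790 = 210.
Round 1 (partner 1 proposes): partner 2 can get 210 next round, worth 0.49 × 210 = 102.9 now; partner 1 offers that and keeps 897.1.

102.9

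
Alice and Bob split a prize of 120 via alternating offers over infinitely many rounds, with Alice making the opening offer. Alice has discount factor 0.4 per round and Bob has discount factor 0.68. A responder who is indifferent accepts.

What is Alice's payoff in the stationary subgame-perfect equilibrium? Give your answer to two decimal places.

Let x be Alice's share when Alice proposes and y be Bob's share when Bob proposes.
Bob accepts iff offered ≥ 0.68·y, so x = 120 − 0.68y. Symmetrically y = 120 − 0.4x.
Substituting: x = 120 − 0.68(120 − 0.4x), giving x(1 − 0.4·0.68) = 120(1 − 0.68).
So x = 120 × 0.32 / 0.728 ≈ 52.7473, and Bob receives 120 − x ≈ 67.2527.

52.75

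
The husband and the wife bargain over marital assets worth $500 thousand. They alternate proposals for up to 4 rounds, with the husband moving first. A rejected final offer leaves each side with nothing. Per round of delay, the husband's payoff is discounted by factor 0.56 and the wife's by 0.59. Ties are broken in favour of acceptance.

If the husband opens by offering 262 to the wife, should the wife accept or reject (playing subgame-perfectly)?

Accept

Round 4 (the wife proposes): rejection yields 0 for the husband; the wife offers 0 and keeps 500.
Round 3 (the husband proposes): the wife can get 500 next round, worth 0.59 × 500 = 295 now; the husband offers that and keeps 205.
Round 2 (the wife proposes): the husband can get 205 next round, worth 0.56 × 205 = 114.8 now, so the wife offers 114.8, keeping 385.2.
So by rejecting in round 1, the wife gets 385.2 next round, worth 0.59 × 385.2 = 227.268 now.
Offer 262 ≥ 227.268, so the wife accepts.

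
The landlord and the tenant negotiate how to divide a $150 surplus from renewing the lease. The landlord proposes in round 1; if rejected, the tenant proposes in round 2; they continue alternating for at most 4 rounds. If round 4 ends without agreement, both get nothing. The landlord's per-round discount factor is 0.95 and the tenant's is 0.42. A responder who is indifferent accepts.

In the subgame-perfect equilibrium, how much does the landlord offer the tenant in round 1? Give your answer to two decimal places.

Round 4 (the tenant proposes): rejection yields 0 for the landlord; the tenant offers 0 and keeps 150.
Round 3 (the landlord proposes): the tenant can get 150 next round, worth 0.42 × 150 = 63 now. The landlord offers 63 and keeps 150 − 63 = 87.
Round 2 (the tenant proposes): the landlord can get 87 next round, worth 0.95 × 87 = 82.65 now, so the tenant offers 82.65, keeping 67.35.
Round 1 (the landlord proposes): the tenant can get 67.35 next round, worth 0.42 × 67.35 = 28.287 now; the landlord offers that and keeps 121.713.

28.29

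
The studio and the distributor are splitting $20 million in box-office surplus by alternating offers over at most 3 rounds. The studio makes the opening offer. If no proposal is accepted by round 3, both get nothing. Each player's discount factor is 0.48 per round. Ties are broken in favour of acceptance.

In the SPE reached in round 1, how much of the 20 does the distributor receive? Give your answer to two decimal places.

Solve by backward induction from round 3.
Round 3 (the studio proposes): the distributor will accept anything ≥ 0, so the studio offers 0 and keeps 20.
Round 2 (the distributor proposes): the studio can get 20 next round, worth 0.48 × 20 = 9.6 now; the distributor offers that and keeps 10.4.
Round 1 (the studio proposes): the distributor can get 10.4 next round, worth 0.48 × 10.4 = 4.992 now, so the studio offers 4.992, keeping 15.008.

4.99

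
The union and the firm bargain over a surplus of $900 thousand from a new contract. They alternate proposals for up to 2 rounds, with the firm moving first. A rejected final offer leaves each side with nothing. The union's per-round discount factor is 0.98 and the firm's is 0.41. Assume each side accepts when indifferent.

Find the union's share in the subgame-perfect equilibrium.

Round 2 (the union proposes): rejection yields 0 for the firm; the union offers 0 and keeps 900.
Round 1 (the firm proposes): the union can get 900 next round, worth 0.98 × 900 = 882 now, so the firm offers 882, keeping 18.

882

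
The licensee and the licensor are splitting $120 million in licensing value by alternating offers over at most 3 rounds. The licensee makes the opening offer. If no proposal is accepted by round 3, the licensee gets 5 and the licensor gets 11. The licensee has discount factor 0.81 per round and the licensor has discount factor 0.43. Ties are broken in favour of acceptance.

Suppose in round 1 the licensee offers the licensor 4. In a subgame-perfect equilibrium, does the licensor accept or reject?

Reject

Round 3 (the licensee proposes): the licensor gets 11 if talks fail, so the licensee offers 11 and keeps 109.
Round 2 (the licensor proposes): the licensee can get 109 next round, worth 0.81 × 109 = 88.29 now. The licensor offers 88.29 and keeps 120 − 88.29 = 31.71.
So by rejecting in round 1, the licensor gets 31.71 next round, worth 0.43 × 31.71 = 13.6353 now.
Offer 4 < 13.6353, so the licensor rejects.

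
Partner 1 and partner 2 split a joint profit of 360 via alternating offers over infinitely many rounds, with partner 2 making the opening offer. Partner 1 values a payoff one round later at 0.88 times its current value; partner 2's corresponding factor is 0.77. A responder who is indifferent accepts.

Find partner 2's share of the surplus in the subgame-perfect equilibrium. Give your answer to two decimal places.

Let x be partner 2's share when partner 2 proposes and y be partner 1's share when partner 1 proposes.
Partner 1 accepts iff offered ≥ 0.88·y, so x = 360 − 0.88y. Symmetrically y = 360 − 0.77x.
Substituting: x = 360 − 0.88(360 − 0.77x), giving x(1 − 0.77·0.88) = 360(1 − 0.88).
So x = 360 × 0.12 / 0.3224 ≈ 133.9950, and partner 1 receives 360 − x ≈ 226.0050.

134.00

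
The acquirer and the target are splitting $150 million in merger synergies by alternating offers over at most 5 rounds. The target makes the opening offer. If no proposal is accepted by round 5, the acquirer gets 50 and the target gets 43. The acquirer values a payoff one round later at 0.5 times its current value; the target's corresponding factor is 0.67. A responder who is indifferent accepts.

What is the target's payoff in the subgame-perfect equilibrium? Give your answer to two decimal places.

Solve by backward induction from round 5.
Round 5 (the target proposes): the acquirer gets 50 if talks fail, so the target offers 50 and keeps 100.
Round 4 (the acquirer proposes): the target can get 100 next round, worth 0.67 × 100 = 67 now, so the acquirer offers 67, keeping 83.
Round 3 (the target proposes): the acquirer can get 83 next round, worth 0.5 × 83 = 41.5 now; the target offers that and keeps 108.5.
Round 2 (the acquirer proposes): the target can get 108.5 next round, worth 0.67 × 108.5 = 72.695 now, so the acquirer offers 72.695, keeping 77.305.
Round 1 (the target proposes): the acquirer can get 77.305 next round, worth 0.5 × 77.305 = 38.6525 now, so the target offers 38.6525, keeping 111.3475.

111.35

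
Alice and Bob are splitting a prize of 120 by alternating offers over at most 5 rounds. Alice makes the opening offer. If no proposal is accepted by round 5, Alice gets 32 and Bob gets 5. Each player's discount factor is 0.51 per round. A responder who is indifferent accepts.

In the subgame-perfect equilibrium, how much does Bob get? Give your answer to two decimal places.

38.13

Work backward from the last round.
Round 5 (Alice proposes): Bob gets 5 if talks fail, so Alice offers 5 and keeps 115.
Round 4 (Bob proposes): Alice can get 115 next round, worth 0.51 × 115 = 58.65 now, so Bob offers 58.65, keeping 61.35.
Round 3 (Alice proposes): Bob can get 61.35 next round, worth 0.51 × 61.35 = 31.2885 now; Alice offers that and keeps 88.7115.
Round 2 (Bob proposes): Alice can get 88.7115 next round, worth 0.51 × 88.7115 = 45.242865 now; Bob offers that and keeps 74.757135.
Round 1 (Alice proposes): Bob can get 74.757135 next round, worth 0.51 × 74.757135 = 38.12613885 now; Alice offers that and keeps 81.87386115.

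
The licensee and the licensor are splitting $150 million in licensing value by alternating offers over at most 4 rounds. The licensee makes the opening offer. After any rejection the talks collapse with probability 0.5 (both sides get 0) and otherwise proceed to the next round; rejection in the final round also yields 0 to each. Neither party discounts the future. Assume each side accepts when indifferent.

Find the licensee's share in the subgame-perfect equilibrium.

By backward induction:
Round 4 (the licensor proposes): the licensee will accept anything ≥ 0, so the licensor offers 0 and keeps 150.
Round 3 (the licensee proposes): rejecting gives the licensor an expected 0.5 × 150 = 75, so the licensee offers 75, keeping 75.
Round 2 (the licensor proposes): rejecting gives the licensee an expected 0.5 × 75 = 37.5, so the licensor offers 37.5, keeping 112.5.
Round 1 (the licensee proposes): rejecting gives the licensor an expected 0.5 × 112.5 = 56.25, so the licensee offers 56.25, keeping 93.75.

93.75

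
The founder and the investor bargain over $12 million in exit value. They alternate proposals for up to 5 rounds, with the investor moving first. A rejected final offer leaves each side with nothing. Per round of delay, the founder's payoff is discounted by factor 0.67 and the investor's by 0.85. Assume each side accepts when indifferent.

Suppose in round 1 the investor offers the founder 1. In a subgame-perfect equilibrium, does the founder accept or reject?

Reject

Round 5 (the investor proposes): the founder will accept anything ≥ 0, so the investor offers 0 and keeps 12.
Round 4 (the founder proposes): the investor can get 12 next round, worth 0.85 × 12 = 10.2 now; the founder offers that and keeps 1.8.
Round 3 (the investor proposes): the founder can get 1.8 next round, worth 0.67 × 1.8 = 1.206 now; the investor offers that and keeps 10.794.
Round 2 (the founder proposes): the investor can get 10.794 next round, worth 0.85 × 10.794 = 9.1749 now, so the founder offers 9.1749, keeping 2.8251.
So by rejecting in round 1, the founder gets 2.8251 next round, worth 0.67 × 2.8251 = 1.892817 now.
Offer 1 < 1.892817, so the founder rejects.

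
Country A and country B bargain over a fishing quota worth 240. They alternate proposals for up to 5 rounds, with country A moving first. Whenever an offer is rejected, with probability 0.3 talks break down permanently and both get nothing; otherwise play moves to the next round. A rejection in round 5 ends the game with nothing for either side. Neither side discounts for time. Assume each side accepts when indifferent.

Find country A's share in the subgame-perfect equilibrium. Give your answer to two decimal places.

164.90

By backward induction:
Round 5 (country A proposes): country B will accept anything ≥ 0, so country A offers 0 and keeps 240.
Round 4 (country B proposes): rejecting gives country A an expected 0.7 × 240 = 168; country B offers that and keeps 72.
Round 3 (country A proposes): rejecting gives country B an expected 0.7 × 72 = 50.4; country A offers that and keeps 189.6.
Round 2 (country B proposes): rejecting gives country A an expected 0.7 × 189.6 = 132.72; country B offers that and keeps 107.28.
Round 1 (country A proposes): rejecting gives country B an expected 0.7 × 107.28 = 75.096, so country A offers 75.096, keeping 164.904.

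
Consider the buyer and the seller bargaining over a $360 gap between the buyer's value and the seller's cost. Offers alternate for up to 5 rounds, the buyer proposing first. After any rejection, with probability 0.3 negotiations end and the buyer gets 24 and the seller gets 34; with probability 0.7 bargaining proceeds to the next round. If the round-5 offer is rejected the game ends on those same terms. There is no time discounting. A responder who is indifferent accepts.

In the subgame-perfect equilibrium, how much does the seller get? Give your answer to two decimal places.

128.50

By backward induction:
Round 5 (the buyer proposes): the seller gets 34 if talks fail, so the buyer offers 34 and keeps 326.
Round 4 (the seller proposes): rejecting gives the buyer an expected 0.7 × 326 + 0.3 × 24 = 235.4; the seller offers that and keeps 124.6.
Round 3 (the buyer proposes): rejecting gives the seller an expected 0.7 × 124.6 + 0.3 × 34 = 97.42. The buyer offers 97.42 and keeps 360 − 97.42 = 262.58.
Round 2 (the seller proposes): rejecting gives the buyer an expected 0.7 × 262.58 + 0.3 × 24 = 191.006, so the seller offers 191.006, keeping 168.994.
Round 1 (the buyer proposes): rejecting gives the seller an expected 0.7 × 168.994 + 0.3 × 34 = 128.4958. The buyer offers 128.4958 and keeps 360 − 128.4958 = 231.5042.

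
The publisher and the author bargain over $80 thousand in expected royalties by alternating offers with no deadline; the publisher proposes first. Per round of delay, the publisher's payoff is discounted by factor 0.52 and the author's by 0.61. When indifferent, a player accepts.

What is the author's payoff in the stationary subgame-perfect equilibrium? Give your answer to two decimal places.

Let x be the publisher's share when the publisher proposes and y be the author's share when the author proposes.
The author accepts iff offered ≥ 0.61·y, so x = 80 − 0.61y. Symmetrically y = 80 − 0.52x.
Substituting: x = 80 − 0.61(80 − 0.52x), giving x(1 − 0.52·0.61) = 80(1 − 0.61).
So x = 80 × 0.39 / 0.6828 ≈ 45.6942, and the author receives 80 − x ≈ 34.3058.

34.31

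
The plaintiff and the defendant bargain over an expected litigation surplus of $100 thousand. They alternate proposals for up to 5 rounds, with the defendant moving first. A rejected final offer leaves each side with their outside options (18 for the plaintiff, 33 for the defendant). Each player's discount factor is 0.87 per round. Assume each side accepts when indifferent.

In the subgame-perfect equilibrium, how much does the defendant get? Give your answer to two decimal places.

Round 5 (the defendant proposes): the plaintiff gets 18 if talks fail, so the defendant offers 18 and keeps 82.
Round 4 (the plaintiff proposes): the defendant can get 82 next round, worth 0.87 × 82 = 71.34 now. The plaintiff offers 71.34 and keeps 100 − 71.34 = 28.66.
Round 3 (the defendant proposes): the plaintiff can get 28.66 next round, worth 0.87 × 28.66 = 24.9342 now, so the defendant offers 24.9342, keeping 75.0658.
Round 2 (the plaintiff proposes): the defendant can get 75.0658 next round, worth 0.87 × 75.0658 = 65.307246 now; the plaintiff offers that and keeps 34.692754.
Round 1 (the defendant proposes): the plaintiff can get 34.692754 next round, worth 0.87 × 34.692754 = 30.18269598 now; the defendant offers that and keeps 69.81730402.

69.82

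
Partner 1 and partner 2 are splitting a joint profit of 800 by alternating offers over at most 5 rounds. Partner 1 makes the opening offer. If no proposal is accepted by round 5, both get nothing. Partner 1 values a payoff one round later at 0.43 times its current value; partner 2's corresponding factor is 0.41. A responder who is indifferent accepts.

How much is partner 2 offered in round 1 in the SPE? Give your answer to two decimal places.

Work backward from the last round.
Round 5 (partner 1 proposes): partner 2 will accept anything ≥ 0, so partner 1 offers 0 and keeps 800.
Round 4 (partner 2 proposes): partner 1 can get 800 next round, worth 0.43 × 800 = 344 now; partner 2 offers that and keeps 456.
Round 3 (partner 1 proposes): partner 2 can get 456 next round, worth 0.41 × 456 = 186.96 now; partner 1 offers that and keeps 613.04.
Round 2 (partner 2 proposes): partner 1 can get 613.04 next round, worth 0.43 × 613.04 = 263.6072 now; partner 2 offers that and keeps 536.3928.
Round 1 (partner 1 proposes): partner 2 can get 536.3928 next round, worth 0.41 × 536.3928 = 219.921048 now. Partner 1 offers 219.921048 and keeps 800 − 219.921048 = 580.078952.

219.92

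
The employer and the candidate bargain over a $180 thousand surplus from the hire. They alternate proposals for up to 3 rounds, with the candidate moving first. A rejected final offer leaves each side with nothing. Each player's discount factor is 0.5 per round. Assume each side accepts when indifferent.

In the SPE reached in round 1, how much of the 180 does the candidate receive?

135

Round 3 (the candidate proposes): rejection yields 0 for the employer; the candidate offers 0 and keeps 180.
Round 2 (the employer proposes): the candidate can get 180 next round, worth 0.5 × 180 = 90 now, so the employer offers 90, keeping 90.
Round 1 (the candidate proposes): the employer can get 90 next round, worth 0.5 × 90 = 45 now; the candidate offers that and keeps 135.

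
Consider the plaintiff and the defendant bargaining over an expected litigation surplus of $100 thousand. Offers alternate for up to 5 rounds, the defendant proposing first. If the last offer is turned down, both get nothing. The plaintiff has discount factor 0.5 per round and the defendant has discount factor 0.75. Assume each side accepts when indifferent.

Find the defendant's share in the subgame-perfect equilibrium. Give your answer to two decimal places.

82.81

Round 5 (the defendant proposes): the plaintiff will accept anything ≥ 0, so the defendant offers 0 and keeps 100.
Round 4 (the plaintiff proposes): the defendant can get 100 next round, worth 0.75 × 100 = 75 now; the plaintiff offers that and keeps 25.
Round 3 (the defendant proposes): the plaintiff can get 25 next round, worth 0.5 × 25 = 12.5 now. The defendant offers 12.5 and keeps 100 − 12.5 = 87.5.
Round 2 (the plaintiff proposes): the defendant can get 87.5 next round, worth 0.75 × 87.5 = 65.625 now. The plaintiff offers 65.625 and keeps 100 − 65.625 = 34.375.
Round 1 (the defendant proposes): the plaintiff can get 34.375 next round, worth 0.5 × 34.375 = 17.1875 now, so the defendant offers 17.1875, keeping 82.8125.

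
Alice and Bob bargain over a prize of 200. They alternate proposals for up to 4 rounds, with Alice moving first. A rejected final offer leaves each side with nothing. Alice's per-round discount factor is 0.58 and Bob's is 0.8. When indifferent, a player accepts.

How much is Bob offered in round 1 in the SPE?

Round 4 (Bob proposes): Alice will accept anything ≥ 0, so Bob offers 0 and keeps 200.
Round 3 (Alice proposes): Bob can get 200 next round, worth 0.8 × 200 = 160 now. Alice offers 160 and keeps 200 − 160 = 40.
Round 2 (Bob proposes): Alice can get 40 next round, worth 0.58 × 40 = 23.2 now. Bob offers 23.2 and keeps 200 − 23.2 = 176.8.
Round 1 (Alice proposes): Bob can get 176.8 next round, worth 0.8 × 176.8 = 141.44 now. Alice offers 141.44 and keeps 200 − 141.44 = 58.56.

141.44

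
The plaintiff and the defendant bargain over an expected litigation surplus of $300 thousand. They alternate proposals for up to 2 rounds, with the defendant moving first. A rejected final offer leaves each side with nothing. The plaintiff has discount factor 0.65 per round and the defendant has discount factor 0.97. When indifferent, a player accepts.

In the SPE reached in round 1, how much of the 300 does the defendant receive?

By backward induction:
Round 2 (the plaintiff proposes): rejection yields 0 for the defendant; the plaintiff offers 0 and keeps 300.
Round 1 (the defendant proposes): the plaintiff can get 300 next round, worth 0.65 × 300 = 195 now. The defendant offers 195 and keeps 300 − 195 = 105.

105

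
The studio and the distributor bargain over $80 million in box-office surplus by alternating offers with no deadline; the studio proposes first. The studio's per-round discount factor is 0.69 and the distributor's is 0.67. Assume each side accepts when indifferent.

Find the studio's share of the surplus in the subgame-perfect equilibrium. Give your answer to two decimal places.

49.10

In a stationary SPE each proposer offers the other exactly their discounted continuation value.
If the studio keeps x when proposing and the distributor keeps y when proposing, then x = 80 − 0.67y and y = 80 − 0.69x.
Solving: x = 80(1 − 0.67) / (1 − 0.69·0.67) = 26.4 / 0.5377 ≈ 49.0980.
The distributor gets 80 − 49.0980 ≈ 30.9020.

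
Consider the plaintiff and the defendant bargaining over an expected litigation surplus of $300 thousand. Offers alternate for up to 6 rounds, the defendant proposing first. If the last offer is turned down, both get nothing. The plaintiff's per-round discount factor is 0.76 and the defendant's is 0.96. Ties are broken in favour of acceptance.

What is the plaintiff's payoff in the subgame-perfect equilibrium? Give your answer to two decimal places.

Work backward from the last round.
Round 6 (the plaintiff proposes): the defendant will accept anything ≥ 0, so the plaintiff offers 0 and keeps 300.
Round 5 (the defendant proposes): the plaintiff can get 300 next round, worth 0.76 × 300 = 228 now, so the defendant offers 228, keeping 72.
Round 4 (the plaintiff proposes): the defendant can get 72 next round, worth 0.96 × 72 = 69.12 now, so the plaintiff offers 69.12, keeping 230.88.
Round 3 (the defendant proposes): the plaintiff can get 230.88 next round, worth 0.76 × 230.88 = 175.4688 now, so the defendant offers 175.4688, keeping 124.5312.
Round 2 (the plaintiff proposes): the defendant can get 124.5312 next round, worth 0.96 × 124.5312 = 119.549952 now, so the plaintiff offers 119.549952, keeping 180.450048.
Round 1 (the defendant proposes): the plaintiff can get 180.450048 next round, worth 0.76 × 180.450048 = 137.14203648 now. The defendant offers 137.14203648 and keeps 300 − 137.14203648 = 162.85796352.

137.14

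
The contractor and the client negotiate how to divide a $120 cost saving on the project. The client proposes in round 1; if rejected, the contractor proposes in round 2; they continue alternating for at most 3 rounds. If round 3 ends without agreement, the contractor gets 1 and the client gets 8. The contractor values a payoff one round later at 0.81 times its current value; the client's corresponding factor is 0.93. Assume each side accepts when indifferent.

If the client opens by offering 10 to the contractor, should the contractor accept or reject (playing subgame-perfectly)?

Accept

Work out the contractor's continuation value if the offer is rejected.
Round 3 (the client proposes): the contractor gets 1 if talks fail, so the client offers 1 and keeps 119.
Round 2 (the contractor proposes): the client can get 119 next round, worth 0.93 × 119 = 110.67 now, so the contractor offers 110.67, keeping 9.33.
So by rejecting in round 1, the contractor gets 9.33 next round, worth 0.81 × 9.33 = 7.5573 now.
Offer 10 ≥ 7.5573, so the contractor accepts.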